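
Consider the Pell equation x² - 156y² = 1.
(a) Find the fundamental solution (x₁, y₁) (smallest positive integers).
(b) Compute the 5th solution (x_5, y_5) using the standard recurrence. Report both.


Step 1: Find the fundamental solution (x₁, y₁) of x² - 156y² = 1.
  Expand √156 as a continued fraction. a₀ = ⌊√156⌋ = 12; iterate m_{k+1} = d_k·a_k − m_k, d_{k+1} = (156 − m_{k+1}²)/d_k, a_{k+1} = ⌊(a₀ + m_{k+1})/d_{k+1}⌋ (starting m₀ = 0, d₀ = 1), with convergents p_k = a_k·p_{k-1} + p_{k-2}, q_k = a_k·q_{k-1} + q_{k-2} (p₋₁ = 1, q₋₁ = 0):
  k = 0: a₀ = 12; p₀/q₀ = 12/1; p₀² − 156·q₀² = 144 − 156 = -12.
  k = 1: m = 12, d = 12, a = ⌊(12 + 12)/12⌋ = 2; p/q = (2·12 + 1)/(2·1 + 0) = 25/2; p² − 156·q² = 625 − 624 = 1.
  The first convergent with p² − 156·q² = 1 gives the fundamental solution (x₁, y₁) = (25, 2).
Step 2: Apply the recurrence (x_{n+1}, y_{n+1}) = (x₁x_n + 156y₁y_n, x₁y_n + y₁x_n) repeatedly.
  From (x_1, y_1) = (25, 2): x_2 = 25·25 + 156·2·2 = 1249; y_2 = 25·2 + 2·25 = 100.
  From (x_2, y_2) = (1249, 100): x_3 = 25·1249 + 156·2·100 = 62425; y_3 = 25·100 + 2·1249 = 4998.
  From (x_3, y_3) = (62425, 4998): x_4 = 25·62425 + 156·2·4998 = 3120001; y_4 = 25·4998 + 2·62425 = 249800.
  From (x_4, y_4) = (3120001, 249800): x_5 = 25·3120001 + 156·2·249800 = 155937625; y_5 = 25·249800 + 2·3120001 = 12485002.
Step 3: Verify x_5² - 156·y_5² = 24316542890640625 - 24316542890640624 = 1 (should be 1). ✓

(x_1, y_1) = (25, 2); (x_5, y_5) = (155937625, 12485002).


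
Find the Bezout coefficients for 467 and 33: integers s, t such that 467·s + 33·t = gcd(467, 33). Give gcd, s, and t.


Euclidean algorithm on (467, 33) — divide until remainder is 0:
  467 = 14 · 33 + 5
  33 = 6 · 5 + 3
  5 = 1 · 3 + 2
  3 = 1 · 2 + 1
  2 = 2 · 1 + 0
gcd(467, 33) = 1.
Track Bezout coefficients alongside the remainders: start with r₀ = 467 = a·1 + b·0 (s = 1, t = 0) and r₁ = 33 = a·0 + b·1 (s = 0, t = 1); each new remainder r_{k+1} = r_{k-1} − q_k·r_k inherits s_{k+1} = s_{k-1} − q_k·s_k, t_{k+1} = t_{k-1} − q_k·t_k, so r_k = a·s_k + b·t_k at every step:
  q = 14: r = 5, s = 1 − 14·0 = 1, t = 0 − 14·1 = -14  (check: 467·1 + 33·(-14) = 5)
  q = 6: r = 3, s = 0 − 6·1 = -6, t = 1 − 6·(-14) = 85  (check: 467·(-6) + 33·85 = 3)
  q = 1: r = 2, s = 1 − 1·(-6) = 7, t = -14 − 1·85 = -99  (check: 467·7 + 33·(-99) = 2)
  q = 1: r = 1, s = -6 − 1·7 = -13, t = 85 − 1·(-99) = 184  (check: 467·(-13) + 33·184 = 1)
The row with r = 1 (the gcd) gives the Bezout coefficients s = -13, t = 184.
Result: 467 · (-13) + 33 · (184) = 1.

gcd(467, 33) = 1; s = -13, t = 184 (check: 467·(-13) + 33·184 = 1).


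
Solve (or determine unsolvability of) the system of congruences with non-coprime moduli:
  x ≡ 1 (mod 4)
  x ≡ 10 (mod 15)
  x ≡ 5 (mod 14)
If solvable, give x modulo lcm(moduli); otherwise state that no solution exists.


Moduli 4, 15, 14 are not pairwise coprime, so CRT works modulo lcm(m_i) when all pairwise compatibility conditions hold.
Pairwise compatibility: gcd(m_i, m_j) must divide a_i - a_j for every pair.
Merge one congruence at a time:
  Start: x ≡ 1 (mod 4).
  Combine with x ≡ 10 (mod 15): gcd(4, 15) = 1; 10 - 1 = 9, which IS divisible by 1, so compatible.
    Write x = 1 + 4·t and substitute into x ≡ 10 (mod 15): 4·t ≡ 10 − 1 = 9 (mod 15).
    The inverse of 4 mod 15 is 4 (since 4·4 = 16 = 1·15 + 1), so t ≡ 4·9 = 36 ≡ 6 (mod 15).
    Then x = 1 + 4·6 = 25, valid modulo lcm(4, 15) = 60: x ≡ 25 (mod 60).
  Combine with x ≡ 5 (mod 14): gcd(60, 14) = 2; 5 - 25 = -20, which IS divisible by 2, so compatible.
    Write x = 25 + 60·t and substitute into x ≡ 5 (mod 14): 60·t ≡ 5 − 25 = -20 (mod 14).
    Divide the congruence (and modulus) by g = 2: 30·t ≡ -10 (mod 7).
    Reduce coefficients mod 7: 2·t ≡ 4 (mod 7).
    The inverse of 2 mod 7 is 4 (since 2·4 = 8 = 1·7 + 1), so t ≡ 4·4 = 16 ≡ 2 (mod 7).
    Then x = 25 + 60·2 = 145, valid modulo lcm(60, 14) = 420: x ≡ 145 (mod 420).
Verify: 145 mod 4 = 1, 145 mod 15 = 10, 145 mod 14 = 5.

x ≡ 145 (mod 420).


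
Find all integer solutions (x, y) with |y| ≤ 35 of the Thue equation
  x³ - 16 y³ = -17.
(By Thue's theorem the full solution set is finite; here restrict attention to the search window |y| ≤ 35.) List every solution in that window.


The equation is x³ - 16y³ = -17. For fixed y, x³ = 16·y³ − 17, so a solution requires the RHS to be a perfect cube.
Strategy: iterate y from -35 to 35, compute RHS = 16·y³ − 17, and check whether it is a (positive or negative) perfect cube.
Check small values of y:
  y = 0: RHS = -17 is not a perfect cube.
  y = 1: RHS = -1 = (-1)³ ⇒ x = -1 works.
  y = -1: RHS = -33 is not a perfect cube.
  y = 2: RHS = 111 is not a perfect cube.
  y = -2: RHS = -145 is not a perfect cube.
  y = 3: RHS = 415 is not a perfect cube.
  y = -3: RHS = -449 is not a perfect cube.
Continuing the search up to |y| = 35 finds no further solutions beyond those listed.
Collected solutions: (-1, 1).

Solutions (with |y| ≤ 35): (-1, 1).


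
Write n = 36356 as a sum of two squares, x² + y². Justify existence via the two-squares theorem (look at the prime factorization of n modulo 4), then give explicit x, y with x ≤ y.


Step 1: Factor n = 36356 = 2^2 · 61 · 149.
Step 2: Check the mod-4 condition on each prime factor: 2 = 2 (special); 61 ≡ 1 (mod 4), exponent 1; 149 ≡ 1 (mod 4), exponent 1.
All primes ≡ 3 (mod 4) appear to even exponent (or don't appear), so by the two-squares theorem n IS expressible as a sum of two squares.
Step 3: Build a representation. Group n = k² · m with k = 2 and m = 61 · 149 = 9089 (a product of primes ≡ 1 (mod 4)); a representation of m scales to one of n via (k·x)² + (k·y)² = k²(x² + y²). Each prime p ≡ 1 (mod 4) is itself a sum of two squares; find a² by testing p − a² for a perfect square:
  61: 61 − 1² = 60, 61 − 2² = 57, 61 − 3² = 52, 61 − 4² = 45, 61 − 5² = 36 = 6² ⇒ 61 = 5² + 6².
  149: 149 − 1² = 148, 149 − 2² = 145, 149 − 3² = 140, 149 − 4² = 133, 149 − 5² = 124, 149 − 6² = 113, 149 − 7² = 100 = 10² ⇒ 149 = 7² + 10².
  Combine using the Brahmagupta–Fibonacci identity (a² + b²)(c² + d²) = (ac − bd)² + (ad + bc)² = (ac + bd)² + (ad − bc)²:
  61 · 149 = 9089: from (5² + 6²)(7² + 10²), take (5·7 − 6·10, 5·10 + 6·7) = (35 − 60, 50 + 42) = (-25, 92); dropping signs (only squares matter) gives (25, 92); check 25² + 92² = 625 + 8464 = 9089 ✓.
  Scale by k = 2: (2·25, 2·92) = (50, 184).
Step 4: Order so x ≤ y and verify: 50² + 184² = 2500 + 33856 = 36356 = n. ✓

n = 36356 = 50² + 184² (one valid representation with x ≤ y).


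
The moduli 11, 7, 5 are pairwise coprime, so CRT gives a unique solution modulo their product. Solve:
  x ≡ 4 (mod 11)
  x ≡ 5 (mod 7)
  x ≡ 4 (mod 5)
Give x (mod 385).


Moduli 11, 7, 5 are pairwise coprime; by CRT there is a unique solution modulo M = 11 · 7 · 5 = 385.
Solve pairwise, accumulating the modulus:
  Start with x ≡ 4 (mod 11).
  Combine with x ≡ 5 (mod 7): since gcd(11, 7) = 1, we get a unique residue mod 77.
    Write x = 4 + 11·t and substitute into x ≡ 5 (mod 7): 11·t ≡ 5 − 4 = 1 (mod 7).
    Reduce coefficients mod 7: 4·t ≡ 1 (mod 7).
    The inverse of 4 mod 7 is 2 (since 4·2 = 8 = 1·7 + 1), so t ≡ 2·1 = 2 ≡ 2 (mod 7).
    Then x = 4 + 11·2 = 26, valid modulo lcm(11, 7) = 77: x ≡ 26 (mod 77).
  Combine with x ≡ 4 (mod 5): since gcd(77, 5) = 1, we get a unique residue mod 385.
    Write x = 26 + 77·t and substitute into x ≡ 4 (mod 5): 77·t ≡ 4 − 26 = -22 (mod 5).
    Reduce coefficients mod 5: 2·t ≡ 3 (mod 5).
    The inverse of 2 mod 5 is 3 (since 2·3 = 6 = 1·5 + 1), so t ≡ 3·3 = 9 ≡ 4 (mod 5).
    Then x = 26 + 77·4 = 334, valid modulo lcm(77, 5) = 385: x ≡ 334 (mod 385).
Verify: 334 mod 11 = 4 ✓, 334 mod 7 = 5 ✓, 334 mod 5 = 4 ✓.

x ≡ 334 (mod 385).


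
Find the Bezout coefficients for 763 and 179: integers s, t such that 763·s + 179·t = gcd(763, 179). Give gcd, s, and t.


Euclidean algorithm on (763, 179) — divide until remainder is 0:
  763 = 4 · 179 + 47
  179 = 3 · 47 + 38
  47 = 1 · 38 + 9
  38 = 4 · 9 + 2
  9 = 4 · 2 + 1
  2 = 2 · 1 + 0
gcd(763, 179) = 1.
Track Bezout coefficients alongside the remainders: start with r₀ = 763 = a·1 + b·0 (s = 1, t = 0) and r₁ = 179 = a·0 + b·1 (s = 0, t = 1); each new remainder r_{k+1} = r_{k-1} − q_k·r_k inherits s_{k+1} = s_{k-1} − q_k·s_k, t_{k+1} = t_{k-1} − q_k·t_k, so r_k = a·s_k + b·t_k at every step:
  q = 4: r = 47, s = 1 − 4·0 = 1, t = 0 − 4·1 = -4  (check: 763·1 + 179·(-4) = 47)
  q = 3: r = 38, s = 0 − 3·1 = -3, t = 1 − 3·(-4) = 13  (check: 763·(-3) + 179·13 = 38)
  q = 1: r = 9, s = 1 − 1·(-3) = 4, t = -4 − 1·13 = -17  (check: 763·4 + 179·(-17) = 9)
  q = 4: r = 2, s = -3 − 4·4 = -19, t = 13 − 4·(-17) = 81  (check: 763·(-19) + 179·81 = 2)
  q = 4: r = 1, s = 4 − 4·(-19) = 80, t = -17 − 4·81 = -341  (check: 763·80 + 179·(-341) = 1)
The row with r = 1 (the gcd) gives the Bezout coefficients s = 80, t = -341.
Result: 763 · (80) + 179 · (-341) = 1.

gcd(763, 179) = 1; s = 80, t = -341 (check: 763·80 + 179·(-341) = 1).


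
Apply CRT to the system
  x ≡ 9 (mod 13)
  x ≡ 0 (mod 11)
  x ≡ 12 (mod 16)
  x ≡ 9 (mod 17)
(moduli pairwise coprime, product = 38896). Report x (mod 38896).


Product of moduli M = 13 · 11 · 16 · 17 = 38896.
Merge one congruence at a time:
  Start: x ≡ 9 (mod 13).
  Combine with x ≡ 0 (mod 11); new modulus lcm = 143.
    Write x = 9 + 13·t and substitute into x ≡ 0 (mod 11): 13·t ≡ 0 − 9 = -9 (mod 11).
    Reduce coefficients mod 11: 2·t ≡ 2 (mod 11).
    The inverse of 2 mod 11 is 6 (since 2·6 = 12 = 1·11 + 1), so t ≡ 6·2 = 12 ≡ 1 (mod 11).
    Then x = 9 + 13·1 = 22, valid modulo lcm(13, 11) = 143: x ≡ 22 (mod 143).
  Combine with x ≡ 12 (mod 16); new modulus lcm = 2288.
    Write x = 22 + 143·t and substitute into x ≡ 12 (mod 16): 143·t ≡ 12 − 22 = -10 (mod 16).
    Reduce coefficients mod 16: 15·t ≡ 6 (mod 16).
    The inverse of 15 mod 16 is 15 (since 15·15 = 225 = 14·16 + 1), so t ≡ 15·6 = 90 ≡ 10 (mod 16).
    Then x = 22 + 143·10 = 1452, valid modulo lcm(143, 16) = 2288: x ≡ 1452 (mod 2288).
  Combine with x ≡ 9 (mod 17); new modulus lcm = 38896.
    Write x = 1452 + 2288·t and substitute into x ≡ 9 (mod 17): 2288·t ≡ 9 − 1452 = -1443 (mod 17).
    Reduce coefficients mod 17: 10·t ≡ 2 (mod 17).
    The inverse of 10 mod 17 is 12 (since 10·12 = 120 = 7·17 + 1), so t ≡ 12·2 = 24 ≡ 7 (mod 17).
    Then x = 1452 + 2288·7 = 17468, valid modulo lcm(2288, 17) = 38896: x ≡ 17468 (mod 38896).
Verify against each original: 17468 mod 13 = 9, 17468 mod 11 = 0, 17468 mod 16 = 12, 17468 mod 17 = 9.

x ≡ 17468 (mod 38896).


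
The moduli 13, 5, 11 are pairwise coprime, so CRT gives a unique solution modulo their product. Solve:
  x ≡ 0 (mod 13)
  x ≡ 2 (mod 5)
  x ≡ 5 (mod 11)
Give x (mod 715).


Moduli 13, 5, 11 are pairwise coprime; by CRT there is a unique solution modulo M = 13 · 5 · 11 = 715.
Solve pairwise, accumulating the modulus:
  Start with x ≡ 0 (mod 13).
  Combine with x ≡ 2 (mod 5): since gcd(13, 5) = 1, we get a unique residue mod 65.
    Write x = 0 + 13·t and substitute into x ≡ 2 (mod 5): 13·t ≡ 2 − 0 = 2 (mod 5).
    Reduce coefficients mod 5: 3·t ≡ 2 (mod 5).
    The inverse of 3 mod 5 is 2 (since 3·2 = 6 = 1·5 + 1), so t ≡ 2·2 = 4 ≡ 4 (mod 5).
    Then x = 0 + 13·4 = 52, valid modulo lcm(13, 5) = 65: x ≡ 52 (mod 65).
  Combine with x ≡ 5 (mod 11): since gcd(65, 11) = 1, we get a unique residue mod 715.
    Write x = 52 + 65·t and substitute into x ≡ 5 (mod 11): 65·t ≡ 5 − 52 = -47 (mod 11).
    Reduce coefficients mod 11: 10·t ≡ 8 (mod 11).
    The inverse of 10 mod 11 is 10 (since 10·10 = 100 = 9·11 + 1), so t ≡ 10·8 = 80 ≡ 3 (mod 11).
    Then x = 52 + 65·3 = 247, valid modulo lcm(65, 11) = 715: x ≡ 247 (mod 715).
Verify: 247 mod 13 = 0 ✓, 247 mod 5 = 2 ✓, 247 mod 11 = 5 ✓.

x ≡ 247 (mod 715).


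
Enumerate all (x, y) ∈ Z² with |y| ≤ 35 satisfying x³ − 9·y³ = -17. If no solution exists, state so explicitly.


The equation is x³ - 9y³ = -17. For fixed y, x³ = 9·y³ − 17, so a solution requires the RHS to be a perfect cube.
Strategy: iterate y from -35 to 35, compute RHS = 9·y³ − 17, and check whether it is a (positive or negative) perfect cube.
Check small values of y:
  y = 0: RHS = -17 is not a perfect cube.
  y = 1: RHS = -8 = (-2)³ ⇒ x = -2 works.
  y = -1: RHS = -26 is not a perfect cube.
  y = 2: RHS = 55 is not a perfect cube.
  y = -2: RHS = -89 is not a perfect cube.
  y = 3: RHS = 226 is not a perfect cube.
  y = -3: RHS = -260 is not a perfect cube.
Continuing, at y = 25: RHS = 140608 = (52)³ ⇒ x = 52 works.
Searching the remaining y in |y| ≤ 35 finds no further solutions.
Collected solutions: (-2, 1), (52, 25).

Solutions (with |y| ≤ 35): (-2, 1), (52, 25).


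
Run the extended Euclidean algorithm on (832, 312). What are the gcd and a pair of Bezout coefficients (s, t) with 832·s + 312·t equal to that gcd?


Euclidean algorithm on (832, 312) — divide until remainder is 0:
  832 = 2 · 312 + 208
  312 = 1 · 208 + 104
  208 = 2 · 104 + 0
gcd(832, 312) = 104.
Track Bezout coefficients alongside the remainders: start with r₀ = 832 = a·1 + b·0 (s = 1, t = 0) and r₁ = 312 = a·0 + b·1 (s = 0, t = 1); each new remainder r_{k+1} = r_{k-1} − q_k·r_k inherits s_{k+1} = s_{k-1} − q_k·s_k, t_{k+1} = t_{k-1} − q_k·t_k, so r_k = a·s_k + b·t_k at every step:
  q = 2: r = 208, s = 1 − 2·0 = 1, t = 0 − 2·1 = -2  (check: 832·1 + 312·(-2) = 208)
  q = 1: r = 104, s = 0 − 1·1 = -1, t = 1 − 1·(-2) = 3  (check: 832·(-1) + 312·3 = 104)
The row with r = 104 (the gcd) gives the Bezout coefficients s = -1, t = 3.
Result: 832 · (-1) + 312 · (3) = 104.

gcd(832, 312) = 104; s = -1, t = 3 (check: 832·(-1) + 312·3 = 104).


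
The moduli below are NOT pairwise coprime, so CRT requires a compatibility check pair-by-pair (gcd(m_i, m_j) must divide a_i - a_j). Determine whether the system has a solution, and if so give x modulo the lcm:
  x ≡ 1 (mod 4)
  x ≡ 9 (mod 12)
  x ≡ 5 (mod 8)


Moduli 4, 12, 8 are not pairwise coprime, so CRT works modulo lcm(m_i) when all pairwise compatibility conditions hold.
Pairwise compatibility: gcd(m_i, m_j) must divide a_i - a_j for every pair.
Merge one congruence at a time:
  Start: x ≡ 1 (mod 4).
  Combine with x ≡ 9 (mod 12): gcd(4, 12) = 4; 9 - 1 = 8, which IS divisible by 4, so compatible.
    Write x = 1 + 4·t and substitute into x ≡ 9 (mod 12): 4·t ≡ 9 − 1 = 8 (mod 12).
    Divide the congruence (and modulus) by g = 4: 1·t ≡ 2 (mod 3).
    So t ≡ 2 (mod 3).
    Then x = 1 + 4·2 = 9, valid modulo lcm(4, 12) = 12: x ≡ 9 (mod 12).
  Combine with x ≡ 5 (mod 8): gcd(12, 8) = 4; 5 - 9 = -4, which IS divisible by 4, so compatible.
    Write x = 9 + 12·t and substitute into x ≡ 5 (mod 8): 12·t ≡ 5 − 9 = -4 (mod 8).
    Divide the congruence (and modulus) by g = 4: 3·t ≡ -1 (mod 2).
    Reduce coefficients mod 2: 1·t ≡ 1 (mod 2).
    So t ≡ 1 (mod 2).
    Then x = 9 + 12·1 = 21, valid modulo lcm(12, 8) = 24: x ≡ 21 (mod 24).
Verify: 21 mod 4 = 1, 21 mod 12 = 9, 21 mod 8 = 5.

x ≡ 21 (mod 24).


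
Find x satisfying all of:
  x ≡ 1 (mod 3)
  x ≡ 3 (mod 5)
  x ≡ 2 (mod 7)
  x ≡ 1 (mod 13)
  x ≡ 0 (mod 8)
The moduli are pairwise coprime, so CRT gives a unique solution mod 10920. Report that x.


Product of moduli M = 3 · 5 · 7 · 13 · 8 = 10920.
Merge one congruence at a time:
  Start: x ≡ 1 (mod 3).
  Combine with x ≡ 3 (mod 5); new modulus lcm = 15.
    Write x = 1 + 3·t and substitute into x ≡ 3 (mod 5): 3·t ≡ 3 − 1 = 2 (mod 5).
    The inverse of 3 mod 5 is 2 (since 3·2 = 6 = 1·5 + 1), so t ≡ 2·2 = 4 ≡ 4 (mod 5).
    Then x = 1 + 3·4 = 13, valid modulo lcm(3, 5) = 15: x ≡ 13 (mod 15).
  Combine with x ≡ 2 (mod 7); new modulus lcm = 105.
    Write x = 13 + 15·t and substitute into x ≡ 2 (mod 7): 15·t ≡ 2 − 13 = -11 (mod 7).
    Reduce coefficients mod 7: 1·t ≡ 3 (mod 7).
    So t ≡ 3 (mod 7).
    Then x = 13 + 15·3 = 58, valid modulo lcm(15, 7) = 105: x ≡ 58 (mod 105).
  Combine with x ≡ 1 (mod 13); new modulus lcm = 1365.
    Write x = 58 + 105·t and substitute into x ≡ 1 (mod 13): 105·t ≡ 1 − 58 = -57 (mod 13).
    Reduce coefficients mod 13: 1·t ≡ 8 (mod 13).
    So t ≡ 8 (mod 13).
    Then x = 58 + 105·8 = 898, valid modulo lcm(105, 13) = 1365: x ≡ 898 (mod 1365).
  Combine with x ≡ 0 (mod 8); new modulus lcm = 10920.
    Write x = 898 + 1365·t and substitute into x ≡ 0 (mod 8): 1365·t ≡ 0 − 898 = -898 (mod 8).
    Reduce coefficients mod 8: 5·t ≡ 6 (mod 8).
    The inverse of 5 mod 8 is 5 (since 5·5 = 25 = 3·8 + 1), so t ≡ 5·6 = 30 ≡ 6 (mod 8).
    Then x = 898 + 1365·6 = 9088, valid modulo lcm(1365, 8) = 10920: x ≡ 9088 (mod 10920).
Verify against each original: 9088 mod 3 = 1, 9088 mod 5 = 3, 9088 mod 7 = 2, 9088 mod 13 = 1, 9088 mod 8 = 0.

x ≡ 9088 (mod 10920).


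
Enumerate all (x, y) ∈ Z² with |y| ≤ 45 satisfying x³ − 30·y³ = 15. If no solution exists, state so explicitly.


The equation is x³ - 30y³ = 15. For fixed y, x³ = 30·y³ + 15, so a solution requires the RHS to be a perfect cube.
Strategy: iterate y from -45 to 45, compute RHS = 30·y³ + 15, and check whether it is a (positive or negative) perfect cube.
Check small values of y:
  y = 0: RHS = 15 is not a perfect cube.
  y = 1: RHS = 45 is not a perfect cube.
  y = -1: RHS = -15 is not a perfect cube.
  y = 2: RHS = 255 is not a perfect cube.
  y = -2: RHS = -225 is not a perfect cube.
  y = 3: RHS = 825 is not a perfect cube.
  y = -3: RHS = -795 is not a perfect cube.
Continuing the search up to |y| = 45 finds no solutions either.
No (x, y) in the scanned range satisfies the equation.

No integer solutions with |y| ≤ 45.


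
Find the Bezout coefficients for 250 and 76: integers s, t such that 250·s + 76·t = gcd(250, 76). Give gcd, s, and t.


Euclidean algorithm on (250, 76) — divide until remainder is 0:
  250 = 3 · 76 + 22
  76 = 3 · 22 + 10
  22 = 2 · 10 + 2
  10 = 5 · 2 + 0
gcd(250, 76) = 2.
Track Bezout coefficients alongside the remainders: start with r₀ = 250 = a·1 + b·0 (s = 1, t = 0) and r₁ = 76 = a·0 + b·1 (s = 0, t = 1); each new remainder r_{k+1} = r_{k-1} − q_k·r_k inherits s_{k+1} = s_{k-1} − q_k·s_k, t_{k+1} = t_{k-1} − q_k·t_k, so r_k = a·s_k + b·t_k at every step:
  q = 3: r = 22, s = 1 − 3·0 = 1, t = 0 − 3·1 = -3  (check: 250·1 + 76·(-3) = 22)
  q = 3: r = 10, s = 0 − 3·1 = -3, t = 1 − 3·(-3) = 10  (check: 250·(-3) + 76·10 = 10)
  q = 2: r = 2, s = 1 − 2·(-3) = 7, t = -3 − 2·10 = -23  (check: 250·7 + 76·(-23) = 2)
The row with r = 2 (the gcd) gives the Bezout coefficients s = 7, t = -23.
Result: 250 · (7) + 76 · (-23) = 2.

gcd(250, 76) = 2; s = 7, t = -23 (check: 250·7 + 76·(-23) = 2).


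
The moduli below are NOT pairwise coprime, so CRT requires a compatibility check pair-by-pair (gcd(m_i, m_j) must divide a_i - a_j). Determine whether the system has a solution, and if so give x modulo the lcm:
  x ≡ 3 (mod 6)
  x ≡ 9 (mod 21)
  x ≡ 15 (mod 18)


Moduli 6, 21, 18 are not pairwise coprime, so CRT works modulo lcm(m_i) when all pairwise compatibility conditions hold.
Pairwise compatibility: gcd(m_i, m_j) must divide a_i - a_j for every pair.
Merge one congruence at a time:
  Start: x ≡ 3 (mod 6).
  Combine with x ≡ 9 (mod 21): gcd(6, 21) = 3; 9 - 3 = 6, which IS divisible by 3, so compatible.
    Write x = 3 + 6·t and substitute into x ≡ 9 (mod 21): 6·t ≡ 9 − 3 = 6 (mod 21).
    Divide the congruence (and modulus) by g = 3: 2·t ≡ 2 (mod 7).
    The inverse of 2 mod 7 is 4 (since 2·4 = 8 = 1·7 + 1), so t ≡ 4·2 = 8 ≡ 1 (mod 7).
    Then x = 3 + 6·1 = 9, valid modulo lcm(6, 21) = 42: x ≡ 9 (mod 42).
  Combine with x ≡ 15 (mod 18): gcd(42, 18) = 6; 15 - 9 = 6, which IS divisible by 6, so compatible.
    Write x = 9 + 42·t and substitute into x ≡ 15 (mod 18): 42·t ≡ 15 − 9 = 6 (mod 18).
    Divide the congruence (and modulus) by g = 6: 7·t ≡ 1 (mod 3).
    Reduce coefficients mod 3: 1·t ≡ 1 (mod 3).
    So t ≡ 1 (mod 3).
    Then x = 9 + 42·1 = 51, valid modulo lcm(42, 18) = 126: x ≡ 51 (mod 126).
Verify: 51 mod 6 = 3, 51 mod 21 = 9, 51 mod 18 = 15.

x ≡ 51 (mod 126).


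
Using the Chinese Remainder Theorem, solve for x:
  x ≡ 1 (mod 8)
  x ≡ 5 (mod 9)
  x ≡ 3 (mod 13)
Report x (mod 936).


Moduli 8, 9, 13 are pairwise coprime; by CRT there is a unique solution modulo M = 8 · 9 · 13 = 936.
Solve pairwise, accumulating the modulus:
  Start with x ≡ 1 (mod 8).
  Combine with x ≡ 5 (mod 9): since gcd(8, 9) = 1, we get a unique residue mod 72.
    Write x = 1 + 8·t and substitute into x ≡ 5 (mod 9): 8·t ≡ 5 − 1 = 4 (mod 9).
    The inverse of 8 mod 9 is 8 (since 8·8 = 64 = 7·9 + 1), so t ≡ 8·4 = 32 ≡ 5 (mod 9).
    Then x = 1 + 8·5 = 41, valid modulo lcm(8, 9) = 72: x ≡ 41 (mod 72).
  Combine with x ≡ 3 (mod 13): since gcd(72, 13) = 1, we get a unique residue mod 936.
    Write x = 41 + 72·t and substitute into x ≡ 3 (mod 13): 72·t ≡ 3 − 41 = -38 (mod 13).
    Reduce coefficients mod 13: 7·t ≡ 1 (mod 13).
    The inverse of 7 mod 13 is 2 (since 7·2 = 14 = 1·13 + 1), so t ≡ 2·1 = 2 ≡ 2 (mod 13).
    Then x = 41 + 72·2 = 185, valid modulo lcm(72, 13) = 936: x ≡ 185 (mod 936).
Verify: 185 mod 8 = 1 ✓, 185 mod 9 = 5 ✓, 185 mod 13 = 3 ✓.

x ≡ 185 (mod 936).


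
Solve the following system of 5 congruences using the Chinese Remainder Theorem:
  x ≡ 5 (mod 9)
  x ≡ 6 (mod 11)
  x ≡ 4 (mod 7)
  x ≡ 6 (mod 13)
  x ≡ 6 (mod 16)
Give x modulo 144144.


Product of moduli M = 9 · 11 · 7 · 13 · 16 = 144144.
Merge one congruence at a time:
  Start: x ≡ 5 (mod 9).
  Combine with x ≡ 6 (mod 11); new modulus lcm = 99.
    Write x = 5 + 9·t and substitute into x ≡ 6 (mod 11): 9·t ≡ 6 − 5 = 1 (mod 11).
    The inverse of 9 mod 11 is 5 (since 9·5 = 45 = 4·11 + 1), so t ≡ 5·1 = 5 ≡ 5 (mod 11).
    Then x = 5 + 9·5 = 50, valid modulo lcm(9, 11) = 99: x ≡ 50 (mod 99).
  Combine with x ≡ 4 (mod 7); new modulus lcm = 693.
    Write x = 50 + 99·t and substitute into x ≡ 4 (mod 7): 99·t ≡ 4 − 50 = -46 (mod 7).
    Reduce coefficients mod 7: 1·t ≡ 3 (mod 7).
    So t ≡ 3 (mod 7).
    Then x = 50 + 99·3 = 347, valid modulo lcm(99, 7) = 693: x ≡ 347 (mod 693).
  Combine with x ≡ 6 (mod 13); new modulus lcm = 9009.
    Write x = 347 + 693·t and substitute into x ≡ 6 (mod 13): 693·t ≡ 6 − 347 = -341 (mod 13).
    Reduce coefficients mod 13: 4·t ≡ 10 (mod 13).
    The inverse of 4 mod 13 is 10 (since 4·10 = 40 = 3·13 + 1), so t ≡ 10·10 = 100 ≡ 9 (mod 13).
    Then x = 347 + 693·9 = 6584, valid modulo lcm(693, 13) = 9009: x ≡ 6584 (mod 9009).
  Combine with x ≡ 6 (mod 16); new modulus lcm = 144144.
    Write x = 6584 + 9009·t and substitute into x ≡ 6 (mod 16): 9009·t ≡ 6 − 6584 = -6578 (mod 16).
    Reduce coefficients mod 16: 1·t ≡ 14 (mod 16).
    So t ≡ 14 (mod 16).
    Then x = 6584 + 9009·14 = 132710, valid modulo lcm(9009, 16) = 144144: x ≡ 132710 (mod 144144).
Verify against each original: 132710 mod 9 = 5, 132710 mod 11 = 6, 132710 mod 7 = 4, 132710 mod 13 = 6, 132710 mod 16 = 6.

x ≡ 132710 (mod 144144).


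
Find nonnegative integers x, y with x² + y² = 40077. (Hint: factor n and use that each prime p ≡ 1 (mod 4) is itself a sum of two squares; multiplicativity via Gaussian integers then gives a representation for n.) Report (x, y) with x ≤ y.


Step 1: Factor n = 40077 = 3^2 · 61 · 73.
Step 2: Check the mod-4 condition on each prime factor: 3 ≡ 3 (mod 4), exponent 2 (must be even); 61 ≡ 1 (mod 4), exponent 1; 73 ≡ 1 (mod 4), exponent 1.
All primes ≡ 3 (mod 4) appear to even exponent (or don't appear), so by the two-squares theorem n IS expressible as a sum of two squares.
Step 3: Build a representation. Group n = k² · m with k = 3 and m = 61 · 73 = 4453 (a product of primes ≡ 1 (mod 4)); a representation of m scales to one of n via (k·x)² + (k·y)² = k²(x² + y²). Each prime p ≡ 1 (mod 4) is itself a sum of two squares; find a² by testing p − a² for a perfect square:
  61: 61 − 1² = 60, 61 − 2² = 57, 61 − 3² = 52, 61 − 4² = 45, 61 − 5² = 36 = 6² ⇒ 61 = 5² + 6².
  73: 73 − 1² = 72, 73 − 2² = 69, 73 − 3² = 64 = 8² ⇒ 73 = 3² + 8².
  Combine using the Brahmagupta–Fibonacci identity (a² + b²)(c² + d²) = (ac − bd)² + (ad + bc)² = (ac + bd)² + (ad − bc)²:
  61 · 73 = 4453: from (5² + 6²)(3² + 8²), take (5·3 − 6·8, 5·8 + 6·3) = (15 − 48, 40 + 18) = (-33, 58); dropping signs (only squares matter) gives (33, 58); check 33² + 58² = 1089 + 3364 = 4453 ✓.
  Scale by k = 3: (3·33, 3·58) = (99, 174).
Step 4: Order so x ≤ y and verify: 99² + 174² = 9801 + 30276 = 40077 = n. ✓

n = 40077 = 99² + 174² (one valid representation with x ≤ y).


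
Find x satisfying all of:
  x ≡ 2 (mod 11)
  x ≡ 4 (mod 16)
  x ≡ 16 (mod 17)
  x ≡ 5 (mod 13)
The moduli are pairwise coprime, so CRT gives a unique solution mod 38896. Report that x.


Product of moduli M = 11 · 16 · 17 · 13 = 38896.
Merge one congruence at a time:
  Start: x ≡ 2 (mod 11).
  Combine with x ≡ 4 (mod 16); new modulus lcm = 176.
    Write x = 2 + 11·t and substitute into x ≡ 4 (mod 16): 11·t ≡ 4 − 2 = 2 (mod 16).
    The inverse of 11 mod 16 is 3 (since 11·3 = 33 = 2·16 + 1), so t ≡ 3·2 = 6 ≡ 6 (mod 16).
    Then x = 2 + 11·6 = 68, valid modulo lcm(11, 16) = 176: x ≡ 68 (mod 176).
  Combine with x ≡ 16 (mod 17); new modulus lcm = 2992.
    Write x = 68 + 176·t and substitute into x ≡ 16 (mod 17): 176·t ≡ 16 − 68 = -52 (mod 17).
    Reduce coefficients mod 17: 6·t ≡ 16 (mod 17).
    The inverse of 6 mod 17 is 3 (since 6·3 = 18 = 1·17 + 1), so t ≡ 3·16 = 48 ≡ 14 (mod 17).
    Then x = 68 + 176·14 = 2532, valid modulo lcm(176, 17) = 2992: x ≡ 2532 (mod 2992).
  Combine with x ≡ 5 (mod 13); new modulus lcm = 38896.
    Write x = 2532 + 2992·t and substitute into x ≡ 5 (mod 13): 2992·t ≡ 5 − 2532 = -2527 (mod 13).
    Reduce coefficients mod 13: 2·t ≡ 8 (mod 13).
    The inverse of 2 mod 13 is 7 (since 2·7 = 14 = 1·13 + 1), so t ≡ 7·8 = 56 ≡ 4 (mod 13).
    Then x = 2532 + 2992·4 = 14500, valid modulo lcm(2992, 13) = 38896: x ≡ 14500 (mod 38896).
Verify against each original: 14500 mod 11 = 2, 14500 mod 16 = 4, 14500 mod 17 = 16, 14500 mod 13 = 5.

x ≡ 14500 (mod 38896).


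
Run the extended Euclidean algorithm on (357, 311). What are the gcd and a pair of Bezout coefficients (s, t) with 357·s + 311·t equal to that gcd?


Euclidean algorithm on (357, 311) — divide until remainder is 0:
  357 = 1 · 311 + 46
  311 = 6 · 46 + 35
  46 = 1 · 35 + 11
  35 = 3 · 11 + 2
  11 = 5 · 2 + 1
  2 = 2 · 1 + 0
gcd(357, 311) = 1.
Track Bezout coefficients alongside the remainders: start with r₀ = 357 = a·1 + b·0 (s = 1, t = 0) and r₁ = 311 = a·0 + b·1 (s = 0, t = 1); each new remainder r_{k+1} = r_{k-1} − q_k·r_k inherits s_{k+1} = s_{k-1} − q_k·s_k, t_{k+1} = t_{k-1} − q_k·t_k, so r_k = a·s_k + b·t_k at every step:
  q = 1: r = 46, s = 1 − 1·0 = 1, t = 0 − 1·1 = -1  (check: 357·1 + 311·(-1) = 46)
  q = 6: r = 35, s = 0 − 6·1 = -6, t = 1 − 6·(-1) = 7  (check: 357·(-6) + 311·7 = 35)
  q = 1: r = 11, s = 1 − 1·(-6) = 7, t = -1 − 1·7 = -8  (check: 357·7 + 311·(-8) = 11)
  q = 3: r = 2, s = -6 − 3·7 = -27, t = 7 − 3·(-8) = 31  (check: 357·(-27) + 311·31 = 2)
  q = 5: r = 1, s = 7 − 5·(-27) = 142, t = -8 − 5·31 = -163  (check: 357·142 + 311·(-163) = 1)
The row with r = 1 (the gcd) gives the Bezout coefficients s = 142, t = -163.
Result: 357 · (142) + 311 · (-163) = 1.

gcd(357, 311) = 1; s = 142, t = -163 (check: 357·142 + 311·(-163) = 1).


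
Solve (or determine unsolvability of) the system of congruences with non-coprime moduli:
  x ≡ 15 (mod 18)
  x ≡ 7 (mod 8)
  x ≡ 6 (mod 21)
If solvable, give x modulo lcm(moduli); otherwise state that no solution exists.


Moduli 18, 8, 21 are not pairwise coprime, so CRT works modulo lcm(m_i) when all pairwise compatibility conditions hold.
Pairwise compatibility: gcd(m_i, m_j) must divide a_i - a_j for every pair.
Merge one congruence at a time:
  Start: x ≡ 15 (mod 18).
  Combine with x ≡ 7 (mod 8): gcd(18, 8) = 2; 7 - 15 = -8, which IS divisible by 2, so compatible.
    Write x = 15 + 18·t and substitute into x ≡ 7 (mod 8): 18·t ≡ 7 − 15 = -8 (mod 8).
    Divide the congruence (and modulus) by g = 2: 9·t ≡ -4 (mod 4).
    Reduce coefficients mod 4: 1·t ≡ 0 (mod 4).
    So t ≡ 0 (mod 4).
    Then x = 15 + 18·0 = 15, valid modulo lcm(18, 8) = 72: x ≡ 15 (mod 72).
  Combine with x ≡ 6 (mod 21): gcd(72, 21) = 3; 6 - 15 = -9, which IS divisible by 3, so compatible.
    Write x = 15 + 72·t and substitute into x ≡ 6 (mod 21): 72·t ≡ 6 − 15 = -9 (mod 21).
    Divide the congruence (and modulus) by g = 3: 24·t ≡ -3 (mod 7).
    Reduce coefficients mod 7: 3·t ≡ 4 (mod 7).
    The inverse of 3 mod 7 is 5 (since 3·5 = 15 = 2·7 + 1), so t ≡ 5·4 = 20 ≡ 6 (mod 7).
    Then x = 15 + 72·6 = 447, valid modulo lcm(72, 21) = 504: x ≡ 447 (mod 504).
Verify: 447 mod 18 = 15, 447 mod 8 = 7, 447 mod 21 = 6.

x ≡ 447 (mod 504).


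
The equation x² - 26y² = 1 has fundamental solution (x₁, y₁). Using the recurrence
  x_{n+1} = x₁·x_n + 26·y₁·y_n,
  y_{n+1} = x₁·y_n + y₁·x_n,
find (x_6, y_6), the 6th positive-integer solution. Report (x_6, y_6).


Step 1: Find the fundamental solution (x₁, y₁) of x² - 26y² = 1.
  Expand √26 as a continued fraction. a₀ = ⌊√26⌋ = 5; iterate m_{k+1} = d_k·a_k − m_k, d_{k+1} = (26 − m_{k+1}²)/d_k, a_{k+1} = ⌊(a₀ + m_{k+1})/d_{k+1}⌋ (starting m₀ = 0, d₀ = 1), with convergents p_k = a_k·p_{k-1} + p_{k-2}, q_k = a_k·q_{k-1} + q_{k-2} (p₋₁ = 1, q₋₁ = 0):
  k = 0: a₀ = 5; p₀/q₀ = 5/1; p₀² − 26·q₀² = 25 − 26 = -1.
  k = 1: m = 5, d = 1, a = ⌊(5 + 5)/1⌋ = 10; p/q = (10·5 + 1)/(10·1 + 0) = 51/10; p² − 26·q² = 2601 − 2600 = 1.
  The first convergent with p² − 26·q² = 1 gives the fundamental solution (x₁, y₁) = (51, 10).
Step 2: Apply the recurrence (x_{n+1}, y_{n+1}) = (x₁x_n + 26y₁y_n, x₁y_n + y₁x_n) repeatedly.
  From (x_1, y_1) = (51, 10): x_2 = 51·51 + 26·10·10 = 5201; y_2 = 51·10 + 10·51 = 1020.
  From (x_2, y_2) = (5201, 1020): x_3 = 51·5201 + 26·10·1020 = 530451; y_3 = 51·1020 + 10·5201 = 104030.
  From (x_3, y_3) = (530451, 104030): x_4 = 51·530451 + 26·10·104030 = 54100801; y_4 = 51·104030 + 10·530451 = 10610040.
  From (x_4, y_4) = (54100801, 10610040): x_5 = 51·54100801 + 26·10·10610040 = 5517751251; y_5 = 51·10610040 + 10·54100801 = 1082120050.
  From (x_5, y_5) = (5517751251, 1082120050): x_6 = 51·5517751251 + 26·10·1082120050 = 562756526801; y_6 = 51·1082120050 + 10·5517751251 = 110365635060.
Step 3: Verify x_6² - 26·y_6² = 316694908457124631293601 - 316694908457124631293600 = 1 (should be 1). ✓

(x_1, y_1) = (51, 10); (x_6, y_6) = (562756526801, 110365635060).


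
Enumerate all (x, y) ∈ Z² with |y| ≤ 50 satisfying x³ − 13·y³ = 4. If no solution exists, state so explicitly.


The equation is x³ - 13y³ = 4. For fixed y, x³ = 13·y³ + 4, so a solution requires the RHS to be a perfect cube.
Strategy: iterate y from -50 to 50, compute RHS = 13·y³ + 4, and check whether it is a (positive or negative) perfect cube.
Check small values of y:
  y = 0: RHS = 4 is not a perfect cube.
  y = 1: RHS = 17 is not a perfect cube.
  y = -1: RHS = -9 is not a perfect cube.
  y = 2: RHS = 108 is not a perfect cube.
  y = -2: RHS = -100 is not a perfect cube.
  y = 3: RHS = 355 is not a perfect cube.
  y = -3: RHS = -347 is not a perfect cube.
Continuing the search up to |y| = 50 finds no solutions either.
No (x, y) in the scanned range satisfies the equation.

No integer solutions with |y| ≤ 50.


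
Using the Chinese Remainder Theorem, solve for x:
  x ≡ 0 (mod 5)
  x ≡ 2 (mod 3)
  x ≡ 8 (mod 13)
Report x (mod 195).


Moduli 5, 3, 13 are pairwise coprime; by CRT there is a unique solution modulo M = 5 · 3 · 13 = 195.
Solve pairwise, accumulating the modulus:
  Start with x ≡ 0 (mod 5).
  Combine with x ≡ 2 (mod 3): since gcd(5, 3) = 1, we get a unique residue mod 15.
    Write x = 0 + 5·t and substitute into x ≡ 2 (mod 3): 5·t ≡ 2 − 0 = 2 (mod 3).
    Reduce coefficients mod 3: 2·t ≡ 2 (mod 3).
    The inverse of 2 mod 3 is 2 (since 2·2 = 4 = 1·3 + 1), so t ≡ 2·2 = 4 ≡ 1 (mod 3).
    Then x = 0 + 5·1 = 5, valid modulo lcm(5, 3) = 15: x ≡ 5 (mod 15).
  Combine with x ≡ 8 (mod 13): since gcd(15, 13) = 1, we get a unique residue mod 195.
    Write x = 5 + 15·t and substitute into x ≡ 8 (mod 13): 15·t ≡ 8 − 5 = 3 (mod 13).
    Reduce coefficients mod 13: 2·t ≡ 3 (mod 13).
    The inverse of 2 mod 13 is 7 (since 2·7 = 14 = 1·13 + 1), so t ≡ 7·3 = 21 ≡ 8 (mod 13).
    Then x = 5 + 15·8 = 125, valid modulo lcm(15, 13) = 195: x ≡ 125 (mod 195).
Verify: 125 mod 5 = 0 ✓, 125 mod 3 = 2 ✓, 125 mod 13 = 8 ✓.

x ≡ 125 (mod 195).


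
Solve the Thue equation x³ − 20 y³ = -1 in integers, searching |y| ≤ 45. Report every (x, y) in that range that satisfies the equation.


The equation is x³ - 20y³ = -1. For fixed y, x³ = 20·y³ − 1, so a solution requires the RHS to be a perfect cube.
Strategy: iterate y from -45 to 45, compute RHS = 20·y³ − 1, and check whether it is a (positive or negative) perfect cube.
Check small values of y:
  y = 0: RHS = -1 = (-1)³ ⇒ x = -1 works.
  y = 1: RHS = 19 is not a perfect cube.
  y = -1: RHS = -21 is not a perfect cube.
  y = 2: RHS = 159 is not a perfect cube.
  y = -2: RHS = -161 is not a perfect cube.
  y = 3: RHS = 539 is not a perfect cube.
  y = -3: RHS = -541 is not a perfect cube.
Continuing, at y = 7: RHS = 6859 = (19)³ ⇒ x = 19 works.
Searching the remaining y in |y| ≤ 45 finds no further solutions.
Collected solutions: (-1, 0), (19, 7).

Solutions (with |y| ≤ 45): (-1, 0), (19, 7).


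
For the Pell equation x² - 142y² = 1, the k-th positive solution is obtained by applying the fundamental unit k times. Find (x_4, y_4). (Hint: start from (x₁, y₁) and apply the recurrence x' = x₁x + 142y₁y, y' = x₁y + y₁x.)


Step 1: Find the fundamental solution (x₁, y₁) of x² - 142y² = 1.
  Expand √142 as a continued fraction. a₀ = ⌊√142⌋ = 11; iterate m_{k+1} = d_k·a_k − m_k, d_{k+1} = (142 − m_{k+1}²)/d_k, a_{k+1} = ⌊(a₀ + m_{k+1})/d_{k+1}⌋ (starting m₀ = 0, d₀ = 1), with convergents p_k = a_k·p_{k-1} + p_{k-2}, q_k = a_k·q_{k-1} + q_{k-2} (p₋₁ = 1, q₋₁ = 0):
  k = 0: a₀ = 11; p₀/q₀ = 11/1; p₀² − 142·q₀² = 121 − 142 = -21.
  k = 1: m = 11, d = 21, a = ⌊(11 + 11)/21⌋ = 1; p/q = (1·11 + 1)/(1·1 + 0) = 12/1; p² − 142·q² = 144 − 142 = 2.
  k = 2: m = 10, d = 2, a = ⌊(11 + 10)/2⌋ = 10; p/q = (10·12 + 11)/(10·1 + 1) = 131/11; p² − 142·q² = 17161 − 17182 = -21.
  k = 3: m = 10, d = 21, a = ⌊(11 + 10)/21⌋ = 1; p/q = (1·131 + 12)/(1·11 + 1) = 143/12; p² − 142·q² = 20449 − 20448 = 1.
  The first convergent with p² − 142·q² = 1 gives the fundamental solution (x₁, y₁) = (143, 12).
Step 2: Apply the recurrence (x_{n+1}, y_{n+1}) = (x₁x_n + 142y₁y_n, x₁y_n + y₁x_n) repeatedly.
  From (x_1, y_1) = (143, 12): x_2 = 143·143 + 142·12·12 = 40897; y_2 = 143·12 + 12·143 = 3432.
  From (x_2, y_2) = (40897, 3432): x_3 = 143·40897 + 142·12·3432 = 11696399; y_3 = 143·3432 + 12·40897 = 981540.
  From (x_3, y_3) = (11696399, 981540): x_4 = 143·11696399 + 142·12·981540 = 3345129217; y_4 = 143·981540 + 12·11696399 = 280717008.
Step 3: Verify x_4² - 142·y_4² = 11189889478427033089 - 11189889478427033088 = 1 (should be 1). ✓

(x_1, y_1) = (143, 12); (x_4, y_4) = (3345129217, 280717008).


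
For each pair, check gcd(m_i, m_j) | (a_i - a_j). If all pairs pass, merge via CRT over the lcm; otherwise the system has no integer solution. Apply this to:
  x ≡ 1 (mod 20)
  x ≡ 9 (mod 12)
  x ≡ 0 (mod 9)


Moduli 20, 12, 9 are not pairwise coprime, so CRT works modulo lcm(m_i) when all pairwise compatibility conditions hold.
Pairwise compatibility: gcd(m_i, m_j) must divide a_i - a_j for every pair.
Merge one congruence at a time:
  Start: x ≡ 1 (mod 20).
  Combine with x ≡ 9 (mod 12): gcd(20, 12) = 4; 9 - 1 = 8, which IS divisible by 4, so compatible.
    Write x = 1 + 20·t and substitute into x ≡ 9 (mod 12): 20·t ≡ 9 − 1 = 8 (mod 12).
    Divide the congruence (and modulus) by g = 4: 5·t ≡ 2 (mod 3).
    Reduce coefficients mod 3: 2·t ≡ 2 (mod 3).
    The inverse of 2 mod 3 is 2 (since 2·2 = 4 = 1·3 + 1), so t ≡ 2·2 = 4 ≡ 1 (mod 3).
    Then x = 1 + 20·1 = 21, valid modulo lcm(20, 12) = 60: x ≡ 21 (mod 60).
  Combine with x ≡ 0 (mod 9): gcd(60, 9) = 3; 0 - 21 = -21, which IS divisible by 3, so compatible.
    Write x = 21 + 60·t and substitute into x ≡ 0 (mod 9): 60·t ≡ 0 − 21 = -21 (mod 9).
    Divide the congruence (and modulus) by g = 3: 20·t ≡ -7 (mod 3).
    Reduce coefficients mod 3: 2·t ≡ 2 (mod 3).
    The inverse of 2 mod 3 is 2 (since 2·2 = 4 = 1·3 + 1), so t ≡ 2·2 = 4 ≡ 1 (mod 3).
    Then x = 21 + 60·1 = 81, valid modulo lcm(60, 9) = 180: x ≡ 81 (mod 180).
Verify: 81 mod 20 = 1, 81 mod 12 = 9, 81 mod 9 = 0.

x ≡ 81 (mod 180).


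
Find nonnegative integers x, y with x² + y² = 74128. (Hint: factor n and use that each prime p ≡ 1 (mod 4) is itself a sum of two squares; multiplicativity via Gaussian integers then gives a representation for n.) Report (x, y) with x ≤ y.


Step 1: Factor n = 74128 = 2^4 · 41 · 113.
Step 2: Check the mod-4 condition on each prime factor: 2 = 2 (special); 41 ≡ 1 (mod 4), exponent 1; 113 ≡ 1 (mod 4), exponent 1.
All primes ≡ 3 (mod 4) appear to even exponent (or don't appear), so by the two-squares theorem n IS expressible as a sum of two squares.
Step 3: Build a representation. Group n = k² · m with k = 4 and m = 41 · 113 = 4633 (a product of primes ≡ 1 (mod 4)); a representation of m scales to one of n via (k·x)² + (k·y)² = k²(x² + y²). Each prime p ≡ 1 (mod 4) is itself a sum of two squares; find a² by testing p − a² for a perfect square:
  41: 41 − 1² = 40, 41 − 2² = 37, 41 − 3² = 32, 41 − 4² = 25 = 5² ⇒ 41 = 4² + 5².
  113: 113 − 1² = 112, 113 − 2² = 109, 113 − 3² = 104, 113 − 4² = 97, 113 − 5² = 88, 113 − 6² = 77, 113 − 7² = 64 = 8² ⇒ 113 = 7² + 8².
  Combine using the Brahmagupta–Fibonacci identity (a² + b²)(c² + d²) = (ac − bd)² + (ad + bc)² = (ac + bd)² + (ad − bc)²:
  41 · 113 = 4633: from (4² + 5²)(7² + 8²), take (4·7 − 5·8, 4·8 + 5·7) = (28 − 40, 32 + 35) = (-12, 67); dropping signs (only squares matter) gives (12, 67); check 12² + 67² = 144 + 4489 = 4633 ✓.
  Scale by k = 4: (4·12, 4·67) = (48, 268).
Step 4: Order so x ≤ y and verify: 48² + 268² = 2304 + 71824 = 74128 = n. ✓

n = 74128 = 48² + 268² (one valid representation with x ≤ y).


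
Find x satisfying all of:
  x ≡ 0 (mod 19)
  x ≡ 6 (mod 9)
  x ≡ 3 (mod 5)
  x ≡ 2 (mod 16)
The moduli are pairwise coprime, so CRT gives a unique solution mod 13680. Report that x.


Product of moduli M = 19 · 9 · 5 · 16 = 13680.
Merge one congruence at a time:
  Start: x ≡ 0 (mod 19).
  Combine with x ≡ 6 (mod 9); new modulus lcm = 171.
    Write x = 0 + 19·t and substitute into x ≡ 6 (mod 9): 19·t ≡ 6 − 0 = 6 (mod 9).
    Reduce coefficients mod 9: 1·t ≡ 6 (mod 9).
    So t ≡ 6 (mod 9).
    Then x = 0 + 19·6 = 114, valid modulo lcm(19, 9) = 171: x ≡ 114 (mod 171).
  Combine with x ≡ 3 (mod 5); new modulus lcm = 855.
    Write x = 114 + 171·t and substitute into x ≡ 3 (mod 5): 171·t ≡ 3 − 114 = -111 (mod 5).
    Reduce coefficients mod 5: 1·t ≡ 4 (mod 5).
    So t ≡ 4 (mod 5).
    Then x = 114 + 171·4 = 798, valid modulo lcm(171, 5) = 855: x ≡ 798 (mod 855).
  Combine with x ≡ 2 (mod 16); new modulus lcm = 13680.
    Write x = 798 + 855·t and substitute into x ≡ 2 (mod 16): 855·t ≡ 2 − 798 = -796 (mod 16).
    Reduce coefficients mod 16: 7·t ≡ 4 (mod 16).
    The inverse of 7 mod 16 is 7 (since 7·7 = 49 = 3·16 + 1), so t ≡ 7·4 = 28 ≡ 12 (mod 16).
    Then x = 798 + 855·12 = 11058, valid modulo lcm(855, 16) = 13680: x ≡ 11058 (mod 13680).
Verify against each original: 11058 mod 19 = 0, 11058 mod 9 = 6, 11058 mod 5 = 3, 11058 mod 16 = 2.

x ≡ 11058 (mod 13680).
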